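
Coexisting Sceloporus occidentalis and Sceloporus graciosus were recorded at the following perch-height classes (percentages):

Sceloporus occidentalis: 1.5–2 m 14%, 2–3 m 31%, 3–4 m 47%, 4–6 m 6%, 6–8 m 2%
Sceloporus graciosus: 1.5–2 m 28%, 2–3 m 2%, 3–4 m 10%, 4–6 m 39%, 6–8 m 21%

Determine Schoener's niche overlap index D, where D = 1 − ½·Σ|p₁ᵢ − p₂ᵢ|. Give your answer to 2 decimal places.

0.34

Convert percentages to proportions (divide by 100).
Σ|p₁ᵢ − p₂ᵢ| = 0.14 + 0.29 + 0.37 + 0.33 + 0.19 = 1.32
D = 1 − ½ × 1.32 = 1 − 0.660 = 0.3400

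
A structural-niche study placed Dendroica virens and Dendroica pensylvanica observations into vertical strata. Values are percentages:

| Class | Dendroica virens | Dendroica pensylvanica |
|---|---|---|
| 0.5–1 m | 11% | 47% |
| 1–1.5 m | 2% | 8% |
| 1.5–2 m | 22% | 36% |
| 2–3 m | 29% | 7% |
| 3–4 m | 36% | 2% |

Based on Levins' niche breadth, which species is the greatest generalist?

Dendroica virens

Convert percentages to proportions (divide by 100).
Σp_vireᵢ² = 0.11² + 0.02² + 0.22² + 0.29² + 0.36² = 0.0121 + 0.0004 + 0.0484 + 0.0841 + 0.1296 = 0.2746
B_vire = 1 / 0.2746 = 3.6417
Σp_pensᵢ² = 0.47² + 0.08² + 0.36² + 0.07² + 0.02² = 0.2209 + 0.0064 + 0.1296 + 0.0049 + 0.0004 = 0.3622
B_pens = 1 / 0.3622 = 2.7609
Highest B → broadest niche (most generalist): Dendroica virens (B = 3.64).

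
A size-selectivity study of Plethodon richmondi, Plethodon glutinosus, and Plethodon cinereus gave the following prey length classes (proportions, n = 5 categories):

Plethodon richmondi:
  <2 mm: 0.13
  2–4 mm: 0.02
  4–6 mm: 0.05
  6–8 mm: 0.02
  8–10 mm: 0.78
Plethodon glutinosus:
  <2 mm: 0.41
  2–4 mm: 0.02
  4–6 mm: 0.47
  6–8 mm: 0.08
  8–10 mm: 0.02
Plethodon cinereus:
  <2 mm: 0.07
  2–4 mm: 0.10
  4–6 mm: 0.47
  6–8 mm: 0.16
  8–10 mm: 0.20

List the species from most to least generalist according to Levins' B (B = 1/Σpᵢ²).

Σp_richᵢ² = 0.13² + 0.02² + 0.05² + 0.02² + 0.78² = 0.0169 + 0.0004 + 0.0025 + 0.0004 + 0.6084 = 0.6286
B_rich = 1 / 0.6286 = 1.5908
Σp_glutᵢ² = 0.41² + 0.02² + 0.47² + 0.08² + 0.02² = 0.1681 + 0.0004 + 0.2209 + 0.0064 + 0.0004 = 0.3962
B_glut = 1 / 0.3962 = 2.5240
Σp_cineᵢ² = 0.07² + 0.10² + 0.47² + 0.16² + 0.20² = 0.0049 + 0.0100 + 0.2209 + 0.0256 + 0.0400 = 0.3014
B_cine = 1 / 0.3014 = 3.3179
Ranking by B (broadest → narrowest): Plethodon cinereus (3.32) > Plethodon glutinosus (2.52) > Plethodon richmondi (1.59)

Plethodon cinereus > Plethodon glutinosus > Plethodon richmondi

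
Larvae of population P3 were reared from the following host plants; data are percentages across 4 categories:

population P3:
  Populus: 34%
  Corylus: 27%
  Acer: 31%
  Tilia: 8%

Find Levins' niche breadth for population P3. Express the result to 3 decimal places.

Convert percentages to proportions (divide by 100).
Σpᵢ² = 0.34² + 0.27² + 0.31² + 0.08² = 0.1156 + 0.0729 + 0.0961 + 0.0064 = 0.2910
B = 1 / 0.2910 = 3.43643

3.436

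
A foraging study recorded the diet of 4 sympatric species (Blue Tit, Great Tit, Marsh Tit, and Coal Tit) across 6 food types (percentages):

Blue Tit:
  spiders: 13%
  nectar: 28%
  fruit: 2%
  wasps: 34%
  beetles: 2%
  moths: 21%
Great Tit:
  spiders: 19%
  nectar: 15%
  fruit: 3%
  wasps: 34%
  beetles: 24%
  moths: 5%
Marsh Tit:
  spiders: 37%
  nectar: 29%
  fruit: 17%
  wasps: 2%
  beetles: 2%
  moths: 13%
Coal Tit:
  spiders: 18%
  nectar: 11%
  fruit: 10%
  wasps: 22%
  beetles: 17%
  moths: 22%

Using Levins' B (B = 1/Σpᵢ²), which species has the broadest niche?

Convert percentages to proportions (divide by 100).
Σp_Blueᵢ² = 0.13² + 0.28² + 0.02² + 0.34² + 0.02² + 0.21² = 0.0169 + 0.0784 + 0.0004 + 0.1156 + 0.0004 + 0.0441 = 0.2558
B_Blue = 1 / 0.2558 = 3.9093
Σp_Greaᵢ² = 0.19² + 0.15² + 0.03² + 0.34² + 0.24² + 0.05² = 0.0361 + 0.0225 + 0.0009 + 0.1156 + 0.0576 + 0.0025 = 0.2352
B_Grea = 1 / 0.2352 = 4.2517
Σp_Marsᵢ² = 0.37² + 0.29² + 0.17² + 0.02² + 0.02² + 0.13² = 0.1369 + 0.0841 + 0.0289 + 0.0004 + 0.0004 + 0.0169 = 0.2676
B_Mars = 1 / 0.2676 = 3.7369
Σp_Coalᵢ² = 0.18² + 0.11² + 0.10² + 0.22² + 0.17² + 0.22² = 0.0324 + 0.0121 + 0.0100 + 0.0484 + 0.0289 + 0.0484 = 0.1802
B_Coal = 1 / 0.1802 = 5.5494
Highest B → broadest niche (most generalist): Coal Tit (B = 5.55).

Coal Tit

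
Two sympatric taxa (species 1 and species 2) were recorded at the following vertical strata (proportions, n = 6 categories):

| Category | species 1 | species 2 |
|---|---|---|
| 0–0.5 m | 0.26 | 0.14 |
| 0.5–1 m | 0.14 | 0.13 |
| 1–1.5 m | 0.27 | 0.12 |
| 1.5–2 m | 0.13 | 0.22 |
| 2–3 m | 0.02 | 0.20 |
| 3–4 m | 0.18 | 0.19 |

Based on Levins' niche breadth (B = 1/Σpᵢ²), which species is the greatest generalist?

species 2

Σp_1ᵢ² = 0.26² + 0.14² + 0.27² + 0.13² + 0.02² + 0.18² = 0.0676 + 0.0196 + 0.0729 + 0.0169 + 0.0004 + 0.0324 = 0.2098
B_1 = 1 / 0.2098 = 4.7664
Σp_2ᵢ² = 0.14² + 0.13² + 0.12² + 0.22² + 0.20² + 0.19² = 0.0196 + 0.0169 + 0.0144 + 0.0484 + 0.0400 + 0.0361 = 0.1754
B_2 = 1 / 0.1754 = 5.7013
Highest B → broadest niche (most generalist): species 2 (B = 5.70).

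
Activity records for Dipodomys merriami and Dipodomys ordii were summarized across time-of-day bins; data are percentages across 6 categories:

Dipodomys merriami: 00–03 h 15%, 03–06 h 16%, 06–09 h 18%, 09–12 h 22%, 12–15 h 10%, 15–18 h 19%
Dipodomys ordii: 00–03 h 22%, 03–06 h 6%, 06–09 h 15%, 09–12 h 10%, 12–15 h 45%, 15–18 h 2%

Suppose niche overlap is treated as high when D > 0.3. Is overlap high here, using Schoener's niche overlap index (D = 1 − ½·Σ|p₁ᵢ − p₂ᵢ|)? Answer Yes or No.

Convert percentages to proportions (divide by 100).
Σ|p₁ᵢ − p₂ᵢ| = 0.07 + 0.10 + 0.03 + 0.12 + 0.35 + 0.17 = 0.84
D = 1 − ½ × 0.84 = 1 − 0.420 = 0.5800
D = 0.5800 > 0.3 → Yes.

Yes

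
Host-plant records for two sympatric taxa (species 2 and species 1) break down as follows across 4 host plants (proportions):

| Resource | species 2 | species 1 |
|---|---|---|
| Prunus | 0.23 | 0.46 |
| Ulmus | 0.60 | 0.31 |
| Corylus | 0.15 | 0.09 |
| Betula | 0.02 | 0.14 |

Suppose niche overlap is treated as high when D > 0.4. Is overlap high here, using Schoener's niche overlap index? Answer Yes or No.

Yes

Σ|p₁ᵢ − p₂ᵢ| = 0.23 + 0.29 + 0.06 + 0.12 = 0.70
D = 1 − ½ × 0.70 = 1 − 0.350 = 0.6500
D = 0.6500 > 0.4 → Yes.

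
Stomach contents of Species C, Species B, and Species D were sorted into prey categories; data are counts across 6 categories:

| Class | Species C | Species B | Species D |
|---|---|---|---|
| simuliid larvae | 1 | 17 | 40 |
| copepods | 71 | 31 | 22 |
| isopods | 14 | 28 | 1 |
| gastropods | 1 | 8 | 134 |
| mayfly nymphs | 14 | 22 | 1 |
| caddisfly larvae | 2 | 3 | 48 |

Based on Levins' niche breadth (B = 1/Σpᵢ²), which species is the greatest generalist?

Proportions for Species C (n=103): 1/103=0.0097, 71/103=0.6893, 14/103=0.1359, 1/103=0.0097, 14/103=0.1359, 2/103=0.0194
Proportions for Species B (n=109): 17/109=0.1560, 31/109=0.2844, 28/109=0.2569, 8/109=0.0734, 22/109=0.2018, 3/109=0.0275
Proportions for Species D (n=246): 40/246=0.1626, 22/246=0.0894, 1/246=0.0041, 134/246=0.5447, 1/246=0.0041, 48/246=0.1951
Σp_Cᵢ² = 0.0097² + 0.6893² + 0.1359² + 0.0097² + 0.1359² + 0.0194² = 0.000094 + 0.475134 + 0.018469 + 0.000094 + 0.018469 + 0.000376 = 0.512636
B_C = 1 / 0.512636 = 1.9507
Σp_Bᵢ² = 0.1560² + 0.2844² + 0.2569² + 0.0734² + 0.2018² + 0.0275² = 0.024336 + 0.080883 + 0.065998 + 0.005388 + 0.040723 + 0.000756 = 0.218084
B_B = 1 / 0.218084 = 4.5854
Σp_Dᵢ² = 0.1626² + 0.0894² + 0.0041² + 0.5447² + 0.0041² + 0.1951² = 0.026439 + 0.007992 + 0.000017 + 0.296698 + 0.000017 + 0.038064 = 0.369227
B_D = 1 / 0.369227 = 2.7084
Highest B → broadest niche (most generalist): Species B (B = 4.59).

Species B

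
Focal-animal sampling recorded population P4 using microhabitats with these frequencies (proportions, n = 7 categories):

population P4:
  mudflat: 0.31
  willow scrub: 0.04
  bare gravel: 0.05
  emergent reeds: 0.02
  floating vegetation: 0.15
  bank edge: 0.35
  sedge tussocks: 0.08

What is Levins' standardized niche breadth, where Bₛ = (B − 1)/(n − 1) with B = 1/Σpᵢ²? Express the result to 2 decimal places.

Σpᵢ² = 0.31² + 0.04² + 0.05² + 0.02² + 0.15² + 0.35² + 0.08² = 0.0961 + 0.0016 + 0.0025 + 0.0004 + 0.0225 + 0.1225 + 0.0064 = 0.2520
B = 1 / 0.2520 = 3.9683
Bₛ = (B − 1)/(n − 1) = (3.9683 − 1)/(7 − 1) = 2.9683/6 = 0.4947

0.49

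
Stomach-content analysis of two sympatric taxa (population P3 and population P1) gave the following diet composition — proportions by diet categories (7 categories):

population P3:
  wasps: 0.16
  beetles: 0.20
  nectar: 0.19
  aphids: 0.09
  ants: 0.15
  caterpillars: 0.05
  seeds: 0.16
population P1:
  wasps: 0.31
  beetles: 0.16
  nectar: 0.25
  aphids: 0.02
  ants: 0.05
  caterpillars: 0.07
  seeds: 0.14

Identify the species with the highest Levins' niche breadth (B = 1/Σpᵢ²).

Σp_P3ᵢ² = 0.16² + 0.20² + 0.19² + 0.09² + 0.15² + 0.05² + 0.16² = 0.0256 + 0.0400 + 0.0361 + 0.0081 + 0.0225 + 0.0025 + 0.0256 = 0.1604
B_P3 = 1 / 0.1604 = 6.2344
Σp_P1ᵢ² = 0.31² + 0.16² + 0.25² + 0.02² + 0.05² + 0.07² + 0.14² = 0.0961 + 0.0256 + 0.0625 + 0.0004 + 0.0025 + 0.0049 + 0.0196 = 0.2116
B_P1 = 1 / 0.2116 = 4.7259
Highest B → broadest niche (most generalist): population P3 (B = 6.23).

population P3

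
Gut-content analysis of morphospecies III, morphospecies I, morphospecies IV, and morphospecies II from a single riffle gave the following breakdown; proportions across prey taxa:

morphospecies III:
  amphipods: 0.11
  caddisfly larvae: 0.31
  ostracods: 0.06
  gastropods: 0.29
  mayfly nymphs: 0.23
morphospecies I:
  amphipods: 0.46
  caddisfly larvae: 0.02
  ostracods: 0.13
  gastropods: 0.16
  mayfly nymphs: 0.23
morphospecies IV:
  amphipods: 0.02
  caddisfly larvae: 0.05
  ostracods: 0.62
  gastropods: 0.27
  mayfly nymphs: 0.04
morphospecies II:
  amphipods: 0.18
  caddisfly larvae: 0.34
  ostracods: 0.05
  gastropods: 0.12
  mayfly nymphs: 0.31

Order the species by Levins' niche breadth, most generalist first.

morphospecies III > morphospecies II > morphospecies I > morphospecies IV

Σp_IIIᵢ² = 0.11² + 0.31² + 0.06² + 0.29² + 0.23² = 0.0121 + 0.0961 + 0.0036 + 0.0841 + 0.0529 = 0.2488
B_III = 1 / 0.2488 = 4.0193
Σp_Iᵢ² = 0.46² + 0.02² + 0.13² + 0.16² + 0.23² = 0.2116 + 0.0004 + 0.0169 + 0.0256 + 0.0529 = 0.3074
B_I = 1 / 0.3074 = 3.2531
Σp_IVᵢ² = 0.02² + 0.05² + 0.62² + 0.27² + 0.04² = 0.0004 + 0.0025 + 0.3844 + 0.0729 + 0.0016 = 0.4618
B_IV = 1 / 0.4618 = 2.1654
Σp_IIᵢ² = 0.18² + 0.34² + 0.05² + 0.12² + 0.31² = 0.0324 + 0.1156 + 0.0025 + 0.0144 + 0.0961 = 0.2610
B_II = 1 / 0.2610 = 3.8314
Ranking by B (broadest → narrowest): morphospecies III (4.02) > morphospecies II (3.83) > morphospecies I (3.25) > morphospecies IV (2.17)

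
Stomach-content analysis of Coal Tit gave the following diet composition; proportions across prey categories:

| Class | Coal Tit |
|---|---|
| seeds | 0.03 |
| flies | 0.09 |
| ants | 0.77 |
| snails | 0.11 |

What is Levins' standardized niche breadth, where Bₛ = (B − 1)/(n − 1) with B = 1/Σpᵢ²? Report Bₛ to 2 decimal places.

0.21

Σpᵢ² = 0.03² + 0.09² + 0.77² + 0.11² = 0.0009 + 0.0081 + 0.5929 + 0.0121 = 0.6140
B = 1 / 0.6140 = 1.6287
Bₛ = (B − 1)/(n − 1) = (1.6287 − 1)/(4 − 1) = 0.6287/3 = 0.2096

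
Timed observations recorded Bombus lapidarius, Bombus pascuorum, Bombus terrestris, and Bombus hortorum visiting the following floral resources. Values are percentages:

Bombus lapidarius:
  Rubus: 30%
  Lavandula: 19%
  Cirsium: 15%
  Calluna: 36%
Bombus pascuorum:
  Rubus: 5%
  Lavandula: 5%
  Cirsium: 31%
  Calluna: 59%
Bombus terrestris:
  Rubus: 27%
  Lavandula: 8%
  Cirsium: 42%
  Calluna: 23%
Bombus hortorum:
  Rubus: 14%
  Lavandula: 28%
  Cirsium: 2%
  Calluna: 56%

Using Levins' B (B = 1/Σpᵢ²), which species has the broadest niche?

Bombus lapidarius

Convert percentages to proportions (divide by 100).
Σp_lapiᵢ² = 0.30² + 0.19² + 0.15² + 0.36² = 0.0900 + 0.0361 + 0.0225 + 0.1296 = 0.2782
B_lapi = 1 / 0.2782 = 3.5945
Σp_pascᵢ² = 0.05² + 0.05² + 0.31² + 0.59² = 0.0025 + 0.0025 + 0.0961 + 0.3481 = 0.4492
B_pasc = 1 / 0.4492 = 2.2262
Σp_terrᵢ² = 0.27² + 0.08² + 0.42² + 0.23² = 0.0729 + 0.0064 + 0.1764 + 0.0529 = 0.3086
B_terr = 1 / 0.3086 = 3.2404
Σp_hortᵢ² = 0.14² + 0.28² + 0.02² + 0.56² = 0.0196 + 0.0784 + 0.0004 + 0.3136 = 0.4120
B_hort = 1 / 0.4120 = 2.4272
Highest B → broadest niche (most generalist): Bombus lapidarius (B = 3.59).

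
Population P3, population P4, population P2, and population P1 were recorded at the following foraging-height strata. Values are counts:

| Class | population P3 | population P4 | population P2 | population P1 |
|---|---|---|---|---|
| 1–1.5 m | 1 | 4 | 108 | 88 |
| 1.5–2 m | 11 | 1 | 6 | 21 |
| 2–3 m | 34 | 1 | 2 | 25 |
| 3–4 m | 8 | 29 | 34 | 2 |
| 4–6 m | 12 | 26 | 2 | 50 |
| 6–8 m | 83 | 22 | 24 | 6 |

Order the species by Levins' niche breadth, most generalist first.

Proportions for population P3 (n=149): 1/149=0.0067, 11/149=0.0738, 34/149=0.2282, 8/149=0.0537, 12/149=0.0805, 83/149=0.5570
Proportions for population P4 (n=83): 4/83=0.0482, 1/83=0.0120, 1/83=0.0120, 29/83=0.3494, 26/83=0.3133, 22/83=0.2651
Proportions for population P2 (n=176): 108/176=0.6136, 6/176=0.0341, 2/176=0.0114, 34/176=0.1932, 2/176=0.0114, 24/176=0.1364
Proportions for population P1 (n=192): 88/192=0.4583, 21/192=0.1094, 25/192=0.1302, 2/192=0.0104, 50/192=0.2604, 6/192=0.0313
Σp_P3ᵢ² = 0.0067² + 0.0738² + 0.2282² + 0.0537² + 0.0805² + 0.5570² = 0.000045 + 0.005446 + 0.052075 + 0.002884 + 0.006480 + 0.310249 = 0.377179
B_P3 = 1 / 0.377179 = 2.6513
Σp_P4ᵢ² = 0.0482² + 0.0120² + 0.0120² + 0.3494² + 0.3133² + 0.2651² = 0.002323 + 0.000144 + 0.000144 + 0.122080 + 0.098157 + 0.070278 = 0.293126
B_P4 = 1 / 0.293126 = 3.4115
Σp_P2ᵢ² = 0.6136² + 0.0341² + 0.0114² + 0.1932² + 0.0114² + 0.1364² = 0.376505 + 0.001163 + 0.000130 + 0.037326 + 0.000130 + 0.018605 = 0.433859
B_P2 = 1 / 0.433859 = 2.3049
Σp_P1ᵢ² = 0.4583² + 0.1094² + 0.1302² + 0.0104² + 0.2604² + 0.0313² = 0.210039 + 0.011968 + 0.016952 + 0.000108 + 0.067808 + 0.000980 = 0.307855
B_P1 = 1 / 0.307855 = 3.2483
Ranking by B (broadest → narrowest): population P4 (3.41) > population P1 (3.25) > population P3 (2.65) > population P2 (2.30)

population P4 > population P1 > population P3 > population P2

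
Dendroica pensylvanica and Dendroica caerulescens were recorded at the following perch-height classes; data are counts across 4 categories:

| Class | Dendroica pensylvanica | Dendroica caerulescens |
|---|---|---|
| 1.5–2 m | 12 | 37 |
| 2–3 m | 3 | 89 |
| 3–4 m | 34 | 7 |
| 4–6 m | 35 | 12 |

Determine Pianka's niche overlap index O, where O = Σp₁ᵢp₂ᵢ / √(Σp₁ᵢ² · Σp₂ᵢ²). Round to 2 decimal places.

Proportions for Dendroica pensylvanica (n=84): 12/84=0.1429, 3/84=0.0357, 34/84=0.4048, 35/84=0.4167
Proportions for Dendroica caerulescens (n=145): 37/145=0.2552, 89/145=0.6138, 7/145=0.0483, 12/145=0.0828
Σ p₁ᵢp₂ᵢ = 0.036468 + 0.021913 + 0.019552 + 0.034503 = 0.112436
Σp_1ᵢ² = 0.1429² + 0.0357² + 0.4048² + 0.4167² = 0.020420 + 0.001274 + 0.163863 + 0.173639 = 0.359196
Σp_2ᵢ² = 0.2552² + 0.6138² + 0.0483² + 0.0828² = 0.065127 + 0.376750 + 0.002333 + 0.006856 = 0.451066
O = 0.112436 / √(0.359196 × 0.451066) = 0.112436 / 0.4025185 = 0.2793

0.28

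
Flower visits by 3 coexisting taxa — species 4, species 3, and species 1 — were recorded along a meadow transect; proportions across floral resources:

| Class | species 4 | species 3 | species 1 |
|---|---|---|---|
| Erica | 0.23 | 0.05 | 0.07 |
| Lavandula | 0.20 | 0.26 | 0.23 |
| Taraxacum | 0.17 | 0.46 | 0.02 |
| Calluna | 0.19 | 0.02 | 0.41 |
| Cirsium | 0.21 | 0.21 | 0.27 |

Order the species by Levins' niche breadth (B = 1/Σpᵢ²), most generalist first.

species 4 > species 1 > species 3

Σp_4ᵢ² = 0.23² + 0.20² + 0.17² + 0.19² + 0.21² = 0.0529 + 0.0400 + 0.0289 + 0.0361 + 0.0441 = 0.2020
B_4 = 1 / 0.2020 = 4.9505
Σp_3ᵢ² = 0.05² + 0.26² + 0.46² + 0.02² + 0.21² = 0.0025 + 0.0676 + 0.2116 + 0.0004 + 0.0441 = 0.3262
B_3 = 1 / 0.3262 = 3.0656
Σp_1ᵢ² = 0.07² + 0.23² + 0.02² + 0.41² + 0.27² = 0.0049 + 0.0529 + 0.0004 + 0.1681 + 0.0729 = 0.2992
B_1 = 1 / 0.2992 = 3.3422
Ranking by B (broadest → narrowest): species 4 (4.95) > species 1 (3.34) > species 3 (3.07)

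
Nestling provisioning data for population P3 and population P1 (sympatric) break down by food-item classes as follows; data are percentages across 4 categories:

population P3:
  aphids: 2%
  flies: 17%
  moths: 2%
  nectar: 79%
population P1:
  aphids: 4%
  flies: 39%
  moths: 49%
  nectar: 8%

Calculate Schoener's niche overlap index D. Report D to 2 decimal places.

0.29

Convert percentages to proportions (divide by 100).
Σ|p₁ᵢ − p₂ᵢ| = 0.02 + 0.22 + 0.47 + 0.71 = 1.42
D = 1 − ½ × 1.42 = 1 − 0.710 = 0.2900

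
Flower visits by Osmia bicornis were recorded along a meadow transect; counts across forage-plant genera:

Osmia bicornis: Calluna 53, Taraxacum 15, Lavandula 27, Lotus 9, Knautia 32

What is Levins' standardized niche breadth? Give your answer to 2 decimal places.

Proportions for Osmia bicornis (n=136): 53/136=0.3897, 15/136=0.1103, 27/136=0.1985, 9/136=0.0662, 32/136=0.2353
Σpᵢ² = 0.3897² + 0.1103² + 0.1985² + 0.0662² + 0.2353² = 0.151866 + 0.012166 + 0.039402 + 0.004382 + 0.055366 = 0.263182
B = 1 / 0.263182 = 3.7997
Bₛ = (B − 1)/(n − 1) = (3.7997 − 1)/(5 − 1) = 2.7997/4 = 0.6999

0.70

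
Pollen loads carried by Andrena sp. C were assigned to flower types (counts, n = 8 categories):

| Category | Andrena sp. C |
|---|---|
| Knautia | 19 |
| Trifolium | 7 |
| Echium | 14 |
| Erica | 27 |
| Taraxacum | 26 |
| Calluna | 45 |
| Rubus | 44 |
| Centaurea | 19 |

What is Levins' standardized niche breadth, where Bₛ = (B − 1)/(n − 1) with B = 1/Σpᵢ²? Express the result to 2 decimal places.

Proportions for Andrena sp. C (n=201): 19/201=0.0945, 7/201=0.0348, 14/201=0.0697, 27/201=0.1343, 26/201=0.1294, 45/201=0.2239, 44/201=0.2189, 19/201=0.0945
Σpᵢ² = 0.0945² + 0.0348² + 0.0697² + 0.1343² + 0.1294² + 0.2239² + 0.2189² + 0.0945² = 0.008930 + 0.001211 + 0.004858 + 0.018036 + 0.016744 + 0.050131 + 0.047917 + 0.008930 = 0.156757
B = 1 / 0.156757 = 6.3793
Bₛ = (B − 1)/(n − 1) = (6.3793 − 1)/(8 − 1) = 5.3793/7 = 0.7685

0.77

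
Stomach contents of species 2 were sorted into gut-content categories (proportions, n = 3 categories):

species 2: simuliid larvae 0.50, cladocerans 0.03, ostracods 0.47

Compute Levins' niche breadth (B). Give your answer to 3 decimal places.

Σpᵢ² = 0.50² + 0.03² + 0.47² = 0.2500 + 0.0009 + 0.2209 = 0.4718
B = 1 / 0.4718 = 2.11954

2.120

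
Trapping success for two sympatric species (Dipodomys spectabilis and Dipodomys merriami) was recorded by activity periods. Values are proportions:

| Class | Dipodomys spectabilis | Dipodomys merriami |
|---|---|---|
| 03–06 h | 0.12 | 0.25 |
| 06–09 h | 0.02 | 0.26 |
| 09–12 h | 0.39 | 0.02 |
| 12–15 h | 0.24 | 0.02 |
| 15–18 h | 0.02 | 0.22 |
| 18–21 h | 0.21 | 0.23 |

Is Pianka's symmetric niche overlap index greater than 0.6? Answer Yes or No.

Σ p₁ᵢp₂ᵢ = 0.0300 + 0.0052 + 0.0078 + 0.0048 + 0.0044 + 0.0483 = 0.1005
Σp_1ᵢ² = 0.12² + 0.02² + 0.39² + 0.24² + 0.02² + 0.21² = 0.0144 + 0.0004 + 0.1521 + 0.0576 + 0.0004 + 0.0441 = 0.2690
Σp_2ᵢ² = 0.25² + 0.26² + 0.02² + 0.02² + 0.22² + 0.23² = 0.0625 + 0.0676 + 0.0004 + 0.0004 + 0.0484 + 0.0529 = 0.2322
O = 0.1005 / √(0.2690 × 0.2322) = 0.1005 / 0.24992 = 0.4021
O = 0.4021 < 0.6 → No.

No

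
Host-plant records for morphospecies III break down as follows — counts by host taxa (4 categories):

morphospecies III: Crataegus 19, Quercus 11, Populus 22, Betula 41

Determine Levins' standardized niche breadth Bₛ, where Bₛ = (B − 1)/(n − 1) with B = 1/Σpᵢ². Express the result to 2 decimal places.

Proportions for morphospecies III (n=93): 19/93=0.2043, 11/93=0.1183, 22/93=0.2366, 41/93=0.4409
Σpᵢ² = 0.2043² + 0.1183² + 0.2366² + 0.4409² = 0.041738 + 0.013995 + 0.055980 + 0.194393 = 0.306106
B = 1 / 0.306106 = 3.2668
Bₛ = (B − 1)/(n − 1) = (3.2668 − 1)/(4 − 1) = 2.2668/3 = 0.7556

0.76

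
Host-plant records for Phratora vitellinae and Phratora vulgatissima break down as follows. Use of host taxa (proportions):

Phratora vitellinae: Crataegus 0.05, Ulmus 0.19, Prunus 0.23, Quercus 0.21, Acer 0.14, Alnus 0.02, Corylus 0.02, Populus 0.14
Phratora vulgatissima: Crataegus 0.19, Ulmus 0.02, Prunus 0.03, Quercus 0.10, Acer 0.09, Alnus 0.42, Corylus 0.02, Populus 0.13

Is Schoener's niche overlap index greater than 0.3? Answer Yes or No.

Σ|p₁ᵢ − p₂ᵢ| = 0.14 + 0.17 + 0.20 + 0.11 + 0.05 + 0.40 + 0.00 + 0.01 = 1.08
D = 1 − ½ × 1.08 = 1 − 0.540 = 0.4600
D = 0.4600 > 0.3 → Yes.

Yes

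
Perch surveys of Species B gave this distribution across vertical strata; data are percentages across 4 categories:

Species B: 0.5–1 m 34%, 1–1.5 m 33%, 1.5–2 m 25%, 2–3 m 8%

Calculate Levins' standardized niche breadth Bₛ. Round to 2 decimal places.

0.80

Convert percentages to proportions (divide by 100).
Σpᵢ² = 0.34² + 0.33² + 0.25² + 0.08² = 0.1156 + 0.1089 + 0.0625 + 0.0064 = 0.2934
B = 1 / 0.2934 = 3.4083
Bₛ = (B − 1)/(n − 1) = (3.4083 − 1)/(4 − 1) = 2.4083/3 = 0.8028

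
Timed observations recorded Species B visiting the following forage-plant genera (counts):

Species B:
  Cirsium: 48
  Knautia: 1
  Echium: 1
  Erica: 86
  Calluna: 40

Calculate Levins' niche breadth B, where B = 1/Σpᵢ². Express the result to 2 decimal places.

Proportions for Species B (n=176): 48/176=0.2727, 1/176=0.0057, 1/176=0.0057, 86/176=0.4886, 40/176=0.2273
Σpᵢ² = 0.2727² + 0.0057² + 0.0057² + 0.4886² + 0.2273² = 0.074365 + 0.000032 + 0.000032 + 0.238730 + 0.051665 = 0.364824
B = 1 / 0.364824 = 2.7410

2.74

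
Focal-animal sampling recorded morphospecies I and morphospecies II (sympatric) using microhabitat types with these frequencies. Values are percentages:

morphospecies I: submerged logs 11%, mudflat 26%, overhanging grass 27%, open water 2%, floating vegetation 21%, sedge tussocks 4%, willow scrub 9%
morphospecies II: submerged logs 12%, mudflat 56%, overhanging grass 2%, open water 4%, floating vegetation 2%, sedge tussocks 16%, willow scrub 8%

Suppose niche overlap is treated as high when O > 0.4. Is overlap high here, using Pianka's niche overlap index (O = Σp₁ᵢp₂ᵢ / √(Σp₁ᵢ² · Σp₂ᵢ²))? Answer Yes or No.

Convert percentages to proportions (divide by 100).
Σ p₁ᵢp₂ᵢ = 0.0132 + 0.1456 + 0.0054 + 0.0008 + 0.0042 + 0.0064 + 0.0072 = 0.1828
Σp_1ᵢ² = 0.11² + 0.26² + 0.27² + 0.02² + 0.21² + 0.04² + 0.09² = 0.0121 + 0.0676 + 0.0729 + 0.0004 + 0.0441 + 0.0016 + 0.0081 = 0.2068
Σp_2ᵢ² = 0.12² + 0.56² + 0.02² + 0.04² + 0.02² + 0.16² + 0.08² = 0.0144 + 0.3136 + 0.0004 + 0.0016 + 0.0004 + 0.0256 + 0.0064 = 0.3624
O = 0.1828 / √(0.2068 × 0.3624) = 0.1828 / 0.27376 = 0.6677
O = 0.6677 > 0.4 → Yes.

Yes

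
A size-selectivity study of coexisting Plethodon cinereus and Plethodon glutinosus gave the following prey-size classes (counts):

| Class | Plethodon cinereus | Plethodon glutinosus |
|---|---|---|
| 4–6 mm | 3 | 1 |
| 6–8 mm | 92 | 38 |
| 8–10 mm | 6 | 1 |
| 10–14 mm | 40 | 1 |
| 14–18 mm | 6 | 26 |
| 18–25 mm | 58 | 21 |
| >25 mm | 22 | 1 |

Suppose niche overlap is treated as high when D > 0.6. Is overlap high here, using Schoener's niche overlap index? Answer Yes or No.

Proportions for Plethodon cinereus (n=227): 3/227=0.0132, 92/227=0.4053, 6/227=0.0264, 40/227=0.1762, 6/227=0.0264, 58/227=0.2555, 22/227=0.0969
Proportions for Plethodon glutinosus (n=89): 1/89=0.0112, 38/89=0.4270, 1/89=0.0112, 1/89=0.0112, 26/89=0.2921, 21/89=0.2360, 1/89=0.0112
Σ|p₁ᵢ − p₂ᵢ| = 0.0020 + 0.0217 + 0.0152 + 0.1650 + 0.2657 + 0.0195 + 0.0857 = 0.5748
D = 1 − ½ × 0.5748 = 1 − 0.28740 = 0.71260
D = 0.71260 > 0.6 → Yes.

Yes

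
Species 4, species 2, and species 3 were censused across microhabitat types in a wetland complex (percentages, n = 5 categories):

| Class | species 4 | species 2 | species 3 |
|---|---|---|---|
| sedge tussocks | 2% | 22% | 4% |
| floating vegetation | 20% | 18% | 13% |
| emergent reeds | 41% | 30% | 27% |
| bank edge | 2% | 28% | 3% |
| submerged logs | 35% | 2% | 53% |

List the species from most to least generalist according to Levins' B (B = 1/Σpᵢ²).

species 2 > species 4 > species 3

Convert percentages to proportions (divide by 100).
Σp_4ᵢ² = 0.02² + 0.20² + 0.41² + 0.02² + 0.35² = 0.0004 + 0.0400 + 0.1681 + 0.0004 + 0.1225 = 0.3314
B_4 = 1 / 0.3314 = 3.0175
Σp_2ᵢ² = 0.22² + 0.18² + 0.30² + 0.28² + 0.02² = 0.0484 + 0.0324 + 0.0900 + 0.0784 + 0.0004 = 0.2496
B_2 = 1 / 0.2496 = 4.0064
Σp_3ᵢ² = 0.04² + 0.13² + 0.27² + 0.03² + 0.53² = 0.0016 + 0.0169 + 0.0729 + 0.0009 + 0.2809 = 0.3732
B_3 = 1 / 0.3732 = 2.6795
Ranking by B (broadest → narrowest): species 2 (4.01) > species 4 (3.02) > species 3 (2.68)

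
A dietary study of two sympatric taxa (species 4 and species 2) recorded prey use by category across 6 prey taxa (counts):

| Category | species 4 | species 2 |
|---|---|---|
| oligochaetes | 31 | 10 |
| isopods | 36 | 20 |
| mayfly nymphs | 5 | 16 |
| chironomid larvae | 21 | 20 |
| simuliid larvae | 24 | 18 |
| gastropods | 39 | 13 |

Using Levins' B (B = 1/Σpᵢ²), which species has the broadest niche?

species 2

Proportions for species 4 (n=156): 31/156=0.1987, 36/156=0.2308, 5/156=0.0321, 21/156=0.1346, 24/156=0.1538, 39/156=0.2500
Proportions for species 2 (n=97): 10/97=0.1031, 20/97=0.2062, 16/97=0.1649, 20/97=0.2062, 18/97=0.1856, 13/97=0.1340
Σp_4ᵢ² = 0.1987² + 0.2308² + 0.0321² + 0.1346² + 0.1538² + 0.2500² = 0.039482 + 0.053269 + 0.001030 + 0.018117 + 0.023654 + 0.062500 = 0.198052
B_4 = 1 / 0.198052 = 5.0492
Σp_2ᵢ² = 0.1031² + 0.2062² + 0.1649² + 0.2062² + 0.1856² + 0.1340² = 0.010630 + 0.042518 + 0.027192 + 0.042518 + 0.034447 + 0.017956 = 0.175261
B_2 = 1 / 0.175261 = 5.7058
Highest B → broadest niche (most generalist): species 2 (B = 5.71).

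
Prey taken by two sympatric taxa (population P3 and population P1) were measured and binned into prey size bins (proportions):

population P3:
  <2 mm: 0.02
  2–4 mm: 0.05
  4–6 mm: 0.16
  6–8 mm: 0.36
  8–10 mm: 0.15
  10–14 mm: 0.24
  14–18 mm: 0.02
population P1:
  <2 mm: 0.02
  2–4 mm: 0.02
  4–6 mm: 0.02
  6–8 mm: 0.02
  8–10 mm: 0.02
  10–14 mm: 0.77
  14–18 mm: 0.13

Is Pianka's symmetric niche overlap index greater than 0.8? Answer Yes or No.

Σ p₁ᵢp₂ᵢ = 0.0004 + 0.0010 + 0.0032 + 0.0072 + 0.0030 + 0.1848 + 0.0026 = 0.2022
Σp_1ᵢ² = 0.02² + 0.05² + 0.16² + 0.36² + 0.15² + 0.24² + 0.02² = 0.0004 + 0.0025 + 0.0256 + 0.1296 + 0.0225 + 0.0576 + 0.0004 = 0.2386
Σp_2ᵢ² = 0.02² + 0.02² + 0.02² + 0.02² + 0.02² + 0.77² + 0.13² = 0.0004 + 0.0004 + 0.0004 + 0.0004 + 0.0004 + 0.5929 + 0.0169 = 0.6118
O = 0.2022 / √(0.2386 × 0.6118) = 0.2022 / 0.38207 = 0.5292
O = 0.5292 < 0.8 → No.

No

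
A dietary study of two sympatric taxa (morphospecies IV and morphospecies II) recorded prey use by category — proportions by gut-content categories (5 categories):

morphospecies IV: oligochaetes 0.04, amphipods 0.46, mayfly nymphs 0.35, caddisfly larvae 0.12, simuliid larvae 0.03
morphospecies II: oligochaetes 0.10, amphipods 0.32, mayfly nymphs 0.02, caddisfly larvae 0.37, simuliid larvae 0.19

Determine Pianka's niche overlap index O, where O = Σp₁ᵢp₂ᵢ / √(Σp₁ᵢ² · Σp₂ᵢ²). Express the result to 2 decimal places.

Σ p₁ᵢp₂ᵢ = 0.0040 + 0.1472 + 0.0070 + 0.0444 + 0.0057 = 0.2083
Σp_1ᵢ² = 0.04² + 0.46² + 0.35² + 0.12² + 0.03² = 0.0016 + 0.2116 + 0.1225 + 0.0144 + 0.0009 = 0.3510
Σp_2ᵢ² = 0.10² + 0.32² + 0.02² + 0.37² + 0.19² = 0.0100 + 0.1024 + 0.0004 + 0.1369 + 0.0361 = 0.2858
O = 0.2083 / √(0.3510 × 0.2858) = 0.2083 / 0.31673 = 0.6577

0.66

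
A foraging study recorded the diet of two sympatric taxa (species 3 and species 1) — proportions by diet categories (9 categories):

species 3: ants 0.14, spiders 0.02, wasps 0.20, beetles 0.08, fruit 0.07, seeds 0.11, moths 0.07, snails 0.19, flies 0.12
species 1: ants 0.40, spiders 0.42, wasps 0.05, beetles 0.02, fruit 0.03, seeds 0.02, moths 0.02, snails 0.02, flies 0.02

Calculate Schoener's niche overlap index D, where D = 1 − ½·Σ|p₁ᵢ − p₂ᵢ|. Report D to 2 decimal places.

0.34

Σ|p₁ᵢ − p₂ᵢ| = 0.26 + 0.40 + 0.15 + 0.06 + 0.04 + 0.09 + 0.05 + 0.17 + 0.10 = 1.32
D = 1 − ½ × 1.32 = 1 − 0.660 = 0.3400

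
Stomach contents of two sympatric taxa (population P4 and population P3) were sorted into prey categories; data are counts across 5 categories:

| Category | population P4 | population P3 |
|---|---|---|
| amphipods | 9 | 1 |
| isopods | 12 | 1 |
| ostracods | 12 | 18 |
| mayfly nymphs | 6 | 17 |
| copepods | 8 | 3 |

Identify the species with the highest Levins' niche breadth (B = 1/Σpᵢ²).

population P4

Proportions for population P4 (n=47): 9/47=0.1915, 12/47=0.2553, 12/47=0.2553, 6/47=0.1277, 8/47=0.1702
Proportions for population P3 (n=40): 1/40=0.0250, 1/40=0.0250, 18/40=0.4500, 17/40=0.4250, 3/40=0.0750
Σp_P4ᵢ² = 0.1915² + 0.2553² + 0.2553² + 0.1277² + 0.1702² = 0.036672 + 0.065178 + 0.065178 + 0.016307 + 0.028968 = 0.212303
B_P4 = 1 / 0.212303 = 4.7102
Σp_P3ᵢ² = 0.0250² + 0.0250² + 0.4500² + 0.4250² + 0.0750² = 0.000625 + 0.000625 + 0.202500 + 0.180625 + 0.005625 = 0.390000
B_P3 = 1 / 0.390000 = 2.5641
Highest B → broadest niche (most generalist): population P4 (B = 4.71).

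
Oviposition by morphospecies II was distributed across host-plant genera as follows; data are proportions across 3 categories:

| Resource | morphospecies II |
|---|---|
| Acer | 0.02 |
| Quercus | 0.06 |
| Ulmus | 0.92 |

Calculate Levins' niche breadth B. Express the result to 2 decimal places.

1.18

Σpᵢ² = 0.02² + 0.06² + 0.92² = 0.0004 + 0.0036 + 0.8464 = 0.8504
B = 1 / 0.8504 = 1.1759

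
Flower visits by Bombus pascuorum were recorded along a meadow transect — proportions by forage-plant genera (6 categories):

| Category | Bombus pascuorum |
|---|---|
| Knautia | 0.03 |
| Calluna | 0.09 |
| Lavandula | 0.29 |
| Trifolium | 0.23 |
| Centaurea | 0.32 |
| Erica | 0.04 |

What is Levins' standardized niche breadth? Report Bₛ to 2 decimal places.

0.60

Σpᵢ² = 0.03² + 0.09² + 0.29² + 0.23² + 0.32² + 0.04² = 0.0009 + 0.0081 + 0.0841 + 0.0529 + 0.1024 + 0.0016 = 0.2500
B = 1 / 0.2500 = 4.0000
Bₛ = (B − 1)/(n − 1) = (4.0000 − 1)/(6 − 1) = 3.0000/5 = 0.6000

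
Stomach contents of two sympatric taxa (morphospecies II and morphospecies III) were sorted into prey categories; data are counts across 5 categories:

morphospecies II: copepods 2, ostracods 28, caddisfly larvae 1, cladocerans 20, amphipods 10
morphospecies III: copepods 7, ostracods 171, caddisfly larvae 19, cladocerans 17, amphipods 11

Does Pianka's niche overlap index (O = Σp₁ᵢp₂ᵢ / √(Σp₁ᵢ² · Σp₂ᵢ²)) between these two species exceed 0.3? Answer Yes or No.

Yes

Proportions for morphospecies II (n=61): 2/61=0.0328, 28/61=0.4590, 1/61=0.0164, 20/61=0.3279, 10/61=0.1639
Proportions for morphospecies III (n=225): 7/225=0.0311, 171/225=0.7600, 19/225=0.0844, 17/225=0.0756, 11/225=0.0489
Σ p₁ᵢp₂ᵢ = 0.001020 + 0.348840 + 0.001384 + 0.024789 + 0.008015 = 0.384048
Σp_1ᵢ² = 0.0328² + 0.4590² + 0.0164² + 0.3279² + 0.1639² = 0.001076 + 0.210681 + 0.000269 + 0.107518 + 0.026863 = 0.346407
Σp_2ᵢ² = 0.0311² + 0.7600² + 0.0844² + 0.0756² + 0.0489² = 0.000967 + 0.577600 + 0.007123 + 0.005715 + 0.002391 = 0.593796
O = 0.384048 / √(0.346407 × 0.593796) = 0.384048 / 0.4535362 = 0.8468
O = 0.8468 > 0.3 → Yes.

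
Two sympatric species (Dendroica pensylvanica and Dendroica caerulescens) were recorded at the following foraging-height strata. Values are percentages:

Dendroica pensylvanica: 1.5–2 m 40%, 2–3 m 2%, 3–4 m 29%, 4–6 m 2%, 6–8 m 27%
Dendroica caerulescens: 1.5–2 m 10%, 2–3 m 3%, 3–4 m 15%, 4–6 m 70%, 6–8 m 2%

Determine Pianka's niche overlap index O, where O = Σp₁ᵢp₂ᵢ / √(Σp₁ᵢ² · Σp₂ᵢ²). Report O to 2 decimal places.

Convert percentages to proportions (divide by 100).
Σ p₁ᵢp₂ᵢ = 0.0400 + 0.0006 + 0.0435 + 0.0140 + 0.0054 = 0.1035
Σp_1ᵢ² = 0.40² + 0.02² + 0.29² + 0.02² + 0.27² = 0.1600 + 0.0004 + 0.0841 + 0.0004 + 0.0729 = 0.3178
Σp_2ᵢ² = 0.10² + 0.03² + 0.15² + 0.70² + 0.02² = 0.0100 + 0.0009 + 0.0225 + 0.4900 + 0.0004 = 0.5238
O = 0.1035 / √(0.3178 × 0.5238) = 0.1035 / 0.40800 = 0.2537

0.25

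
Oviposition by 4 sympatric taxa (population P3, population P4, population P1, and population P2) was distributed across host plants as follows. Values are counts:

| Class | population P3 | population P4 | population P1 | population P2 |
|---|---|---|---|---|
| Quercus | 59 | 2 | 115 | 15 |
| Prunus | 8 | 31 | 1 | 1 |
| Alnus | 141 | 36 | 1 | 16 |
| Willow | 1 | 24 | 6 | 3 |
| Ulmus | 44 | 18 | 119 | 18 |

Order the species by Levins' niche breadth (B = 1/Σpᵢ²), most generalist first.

Proportions for population P3 (n=253): 59/253=0.2332, 8/253=0.0316, 141/253=0.5573, 1/253=0.0040, 44/253=0.1739
Proportions for population P4 (n=111): 2/111=0.0180, 31/111=0.2793, 36/111=0.3243, 24/111=0.2162, 18/111=0.1622
Proportions for population P1 (n=242): 115/242=0.4752, 1/242=0.0041, 1/242=0.0041, 6/242=0.0248, 119/242=0.4917
Proportions for population P2 (n=53): 15/53=0.2830, 1/53=0.0189, 16/53=0.3019, 3/53=0.0566, 18/53=0.3396
Σp_P3ᵢ² = 0.2332² + 0.0316² + 0.5573² + 0.0040² + 0.1739² = 0.054382 + 0.000999 + 0.310583 + 0.000016 + 0.030241 = 0.396221
B_P3 = 1 / 0.396221 = 2.5238
Σp_P4ᵢ² = 0.0180² + 0.2793² + 0.3243² + 0.2162² + 0.1622² = 0.000324 + 0.078008 + 0.105170 + 0.046742 + 0.026309 = 0.256553
B_P4 = 1 / 0.256553 = 3.8978
Σp_P1ᵢ² = 0.4752² + 0.0041² + 0.0041² + 0.0248² + 0.4917² = 0.225815 + 0.000017 + 0.000017 + 0.000615 + 0.241769 = 0.468233
B_P1 = 1 / 0.468233 = 2.1357
Σp_P2ᵢ² = 0.2830² + 0.0189² + 0.3019² + 0.0566² + 0.3396² = 0.080089 + 0.000357 + 0.091144 + 0.003204 + 0.115328 = 0.290122
B_P2 = 1 / 0.290122 = 3.4468
Ranking by B (broadest → narrowest): population P4 (3.90) > population P2 (3.45) > population P3 (2.52) > population P1 (2.14)

population P4 > population P2 > population P3 > population P1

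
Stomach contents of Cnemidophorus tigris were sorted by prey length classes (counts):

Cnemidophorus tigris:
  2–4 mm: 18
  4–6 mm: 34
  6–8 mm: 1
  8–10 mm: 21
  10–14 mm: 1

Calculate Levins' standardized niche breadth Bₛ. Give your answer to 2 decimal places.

Proportions for Cnemidophorus tigris (n=75): 18/75=0.2400, 34/75=0.4533, 1/75=0.0133, 21/75=0.2800, 1/75=0.0133
Σpᵢ² = 0.2400² + 0.4533² + 0.0133² + 0.2800² + 0.0133² = 0.057600 + 0.205481 + 0.000177 + 0.078400 + 0.000177 = 0.341835
B = 1 / 0.341835 = 2.9254
Bₛ = (B − 1)/(n − 1) = (2.9254 − 1)/(5 − 1) = 1.9254/4 = 0.4814

0.48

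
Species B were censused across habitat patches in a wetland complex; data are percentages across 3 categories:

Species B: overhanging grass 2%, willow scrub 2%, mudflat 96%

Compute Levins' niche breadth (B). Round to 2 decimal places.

1.08

Convert percentages to proportions (divide by 100).
Σpᵢ² = 0.02² + 0.02² + 0.96² = 0.0004 + 0.0004 + 0.9216 = 0.9224
B = 1 / 0.9224 = 1.0841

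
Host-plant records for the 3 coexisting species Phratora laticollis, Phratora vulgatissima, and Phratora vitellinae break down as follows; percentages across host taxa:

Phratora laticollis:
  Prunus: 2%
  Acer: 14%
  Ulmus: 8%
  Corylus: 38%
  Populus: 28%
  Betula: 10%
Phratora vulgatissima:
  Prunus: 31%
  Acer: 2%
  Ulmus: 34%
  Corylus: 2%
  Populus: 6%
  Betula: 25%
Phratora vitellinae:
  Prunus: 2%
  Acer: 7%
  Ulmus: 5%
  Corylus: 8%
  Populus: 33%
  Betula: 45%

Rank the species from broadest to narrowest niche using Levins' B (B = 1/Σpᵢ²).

Phratora laticollis > Phratora vulgatissima > Phratora vitellinae

Convert percentages to proportions (divide by 100).
Σp_latiᵢ² = 0.02² + 0.14² + 0.08² + 0.38² + 0.28² + 0.10² = 0.0004 + 0.0196 + 0.0064 + 0.1444 + 0.0784 + 0.0100 = 0.2592
B_lati = 1 / 0.2592 = 3.8580
Σp_vulgᵢ² = 0.31² + 0.02² + 0.34² + 0.02² + 0.06² + 0.25² = 0.0961 + 0.0004 + 0.1156 + 0.0004 + 0.0036 + 0.0625 = 0.2786
B_vulg = 1 / 0.2786 = 3.5894
Σp_viteᵢ² = 0.02² + 0.07² + 0.05² + 0.08² + 0.33² + 0.45² = 0.0004 + 0.0049 + 0.0025 + 0.0064 + 0.1089 + 0.2025 = 0.3256
B_vite = 1 / 0.3256 = 3.0713
Ranking by B (broadest → narrowest): Phratora laticollis (3.86) > Phratora vulgatissima (3.59) > Phratora vitellinae (3.07)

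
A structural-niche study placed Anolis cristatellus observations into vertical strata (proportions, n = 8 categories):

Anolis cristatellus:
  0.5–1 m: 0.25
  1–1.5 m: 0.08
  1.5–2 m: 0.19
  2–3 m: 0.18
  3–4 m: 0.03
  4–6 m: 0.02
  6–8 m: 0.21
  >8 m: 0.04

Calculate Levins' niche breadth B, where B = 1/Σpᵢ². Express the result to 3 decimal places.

Σpᵢ² = 0.25² + 0.08² + 0.19² + 0.18² + 0.03² + 0.02² + 0.21² + 0.04² = 0.0625 + 0.0064 + 0.0361 + 0.0324 + 0.0009 + 0.0004 + 0.0441 + 0.0016 = 0.1844
B = 1 / 0.1844 = 5.42299

5.423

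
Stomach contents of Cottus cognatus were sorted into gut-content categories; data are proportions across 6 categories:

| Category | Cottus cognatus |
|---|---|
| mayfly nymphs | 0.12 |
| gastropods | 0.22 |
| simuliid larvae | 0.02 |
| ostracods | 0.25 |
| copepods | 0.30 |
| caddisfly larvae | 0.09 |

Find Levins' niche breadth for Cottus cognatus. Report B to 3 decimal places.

Σpᵢ² = 0.12² + 0.22² + 0.02² + 0.25² + 0.30² + 0.09² = 0.0144 + 0.0484 + 0.0004 + 0.0625 + 0.0900 + 0.0081 = 0.2238
B = 1 / 0.2238 = 4.46828

4.468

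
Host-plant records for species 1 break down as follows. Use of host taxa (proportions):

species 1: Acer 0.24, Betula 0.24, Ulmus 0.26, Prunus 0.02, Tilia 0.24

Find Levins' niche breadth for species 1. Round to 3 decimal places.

Σpᵢ² = 0.24² + 0.24² + 0.26² + 0.02² + 0.24² = 0.0576 + 0.0576 + 0.0676 + 0.0004 + 0.0576 = 0.2408
B = 1 / 0.2408 = 4.15282

4.153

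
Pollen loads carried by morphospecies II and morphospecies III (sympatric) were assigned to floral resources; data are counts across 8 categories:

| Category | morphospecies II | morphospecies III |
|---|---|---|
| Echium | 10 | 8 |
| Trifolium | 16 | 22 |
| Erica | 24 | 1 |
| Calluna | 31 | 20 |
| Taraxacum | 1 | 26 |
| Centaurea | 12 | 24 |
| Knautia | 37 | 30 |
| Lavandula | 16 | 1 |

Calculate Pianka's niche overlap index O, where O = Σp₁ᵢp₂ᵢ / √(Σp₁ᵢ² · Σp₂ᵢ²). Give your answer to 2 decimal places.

Proportions for morphospecies II (n=147): 10/147=0.0680, 16/147=0.1088, 24/147=0.1633, 31/147=0.2109, 1/147=0.0068, 12/147=0.0816, 37/147=0.2517, 16/147=0.1088
Proportions for morphospecies III (n=132): 8/132=0.0606, 22/132=0.1667, 1/132=0.0076, 20/132=0.1515, 26/132=0.1970, 24/132=0.1818, 30/132=0.2273, 1/132=0.0076
Σ p₁ᵢp₂ᵢ = 0.004121 + 0.018137 + 0.001241 + 0.031951 + 0.001340 + 0.014835 + 0.057211 + 0.000827 = 0.129663
Σp_1ᵢ² = 0.0680² + 0.1088² + 0.1633² + 0.2109² + 0.0068² + 0.0816² + 0.2517² + 0.1088² = 0.004624 + 0.011837 + 0.026667 + 0.044479 + 0.000046 + 0.006659 + 0.063353 + 0.011837 = 0.169502
Σp_2ᵢ² = 0.0606² + 0.1667² + 0.0076² + 0.1515² + 0.1970² + 0.1818² + 0.2273² + 0.0076² = 0.003672 + 0.027789 + 0.000058 + 0.022952 + 0.038809 + 0.033051 + 0.051665 + 0.000058 = 0.178054
O = 0.129663 / √(0.169502 × 0.178054) = 0.129663 / 0.1737254 = 0.7464

0.75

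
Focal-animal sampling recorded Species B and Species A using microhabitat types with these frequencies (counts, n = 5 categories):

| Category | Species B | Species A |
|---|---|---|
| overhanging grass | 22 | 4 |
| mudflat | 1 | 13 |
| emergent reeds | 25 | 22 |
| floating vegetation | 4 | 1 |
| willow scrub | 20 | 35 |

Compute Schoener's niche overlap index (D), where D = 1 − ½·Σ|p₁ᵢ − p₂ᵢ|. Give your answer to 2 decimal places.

Proportions for Species B (n=72): 22/72=0.3056, 1/72=0.0139, 25/72=0.3472, 4/72=0.0556, 20/72=0.2778
Proportions for Species A (n=75): 4/75=0.0533, 13/75=0.1733, 22/75=0.2933, 1/75=0.0133, 35/75=0.4667
Σ|p₁ᵢ − p₂ᵢ| = 0.2523 + 0.1594 + 0.0539 + 0.0423 + 0.1889 = 0.6968
D = 1 − ½ × 0.6968 = 1 − 0.34840 = 0.65160

0.65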